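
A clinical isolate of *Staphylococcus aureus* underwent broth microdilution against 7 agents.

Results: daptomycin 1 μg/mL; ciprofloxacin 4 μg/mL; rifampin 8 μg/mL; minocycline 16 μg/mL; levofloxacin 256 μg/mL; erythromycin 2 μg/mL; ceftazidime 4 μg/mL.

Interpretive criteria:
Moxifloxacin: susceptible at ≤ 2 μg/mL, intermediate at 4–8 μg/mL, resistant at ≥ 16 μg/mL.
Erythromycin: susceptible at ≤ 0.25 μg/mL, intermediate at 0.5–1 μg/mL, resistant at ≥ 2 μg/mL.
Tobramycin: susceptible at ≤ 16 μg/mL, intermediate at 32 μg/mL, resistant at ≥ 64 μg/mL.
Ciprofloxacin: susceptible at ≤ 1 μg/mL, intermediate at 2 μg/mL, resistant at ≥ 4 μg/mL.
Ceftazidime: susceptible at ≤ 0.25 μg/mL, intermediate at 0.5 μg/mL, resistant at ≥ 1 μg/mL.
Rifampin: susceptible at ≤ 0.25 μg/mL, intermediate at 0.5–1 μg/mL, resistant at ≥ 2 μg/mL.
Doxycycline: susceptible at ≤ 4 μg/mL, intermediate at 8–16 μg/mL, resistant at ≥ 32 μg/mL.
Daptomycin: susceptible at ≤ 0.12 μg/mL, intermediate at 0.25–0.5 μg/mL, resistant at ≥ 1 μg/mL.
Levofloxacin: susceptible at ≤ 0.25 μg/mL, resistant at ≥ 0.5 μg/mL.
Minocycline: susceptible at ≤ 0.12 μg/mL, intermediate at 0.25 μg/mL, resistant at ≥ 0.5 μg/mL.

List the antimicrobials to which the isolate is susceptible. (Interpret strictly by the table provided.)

none

Daptomycin: 1 μg/mL is ≥ 1 μg/mL → R
Ciprofloxacin: 4 μg/mL is ≥ 4 μg/mL ⇒ R
Rifampin: 8 μg/mL is ≥ 2 μg/mL ⇒ Resistant
Minocycline (16 μg/mL) ≥ 0.5 μg/mL — Resistant
Levofloxacin (256 μg/mL) ≥ 0.5 μg/mL ⇒ R
Erythromycin (2 μg/mL) ≥ 2 μg/mL ⇒ Resistant
Ceftazidime: 4 μg/mL is ≥ 1 μg/mL — R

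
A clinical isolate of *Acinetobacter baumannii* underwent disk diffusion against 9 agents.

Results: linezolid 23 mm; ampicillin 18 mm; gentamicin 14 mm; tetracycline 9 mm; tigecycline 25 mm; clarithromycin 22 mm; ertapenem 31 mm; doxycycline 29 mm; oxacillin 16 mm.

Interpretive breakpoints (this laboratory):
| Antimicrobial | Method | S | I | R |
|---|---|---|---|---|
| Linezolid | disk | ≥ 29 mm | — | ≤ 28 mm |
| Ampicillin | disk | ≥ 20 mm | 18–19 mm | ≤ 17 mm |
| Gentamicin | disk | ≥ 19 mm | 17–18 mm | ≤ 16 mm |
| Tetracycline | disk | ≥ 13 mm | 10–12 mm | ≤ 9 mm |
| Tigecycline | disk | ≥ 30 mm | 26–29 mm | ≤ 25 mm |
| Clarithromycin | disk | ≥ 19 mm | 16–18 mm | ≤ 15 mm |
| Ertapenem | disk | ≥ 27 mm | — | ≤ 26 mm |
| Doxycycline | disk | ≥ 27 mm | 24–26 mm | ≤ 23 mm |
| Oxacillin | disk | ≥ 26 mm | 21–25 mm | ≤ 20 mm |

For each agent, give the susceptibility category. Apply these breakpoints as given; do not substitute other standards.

Linezolid 23 mm: ≤ 28 mm — Resistant
Ampicillin 18 mm: in 18–19 mm — Intermediate
Gentamicin (14 mm) ≤ 16 mm — resistant
Tetracycline (9 mm) ≤ 9 mm — resistant
Tigecycline (25 mm) ≤ 25 mm → Resistant
Clarithromycin: 22 mm is ≥ 19 mm ⇒ S
Ertapenem 31 mm: ≥ 27 mm — susceptible
Doxycycline: 29 mm is ≥ 27 mm ⇒ Susceptible
Oxacillin 16 mm: ≤ 20 mm ⇒ resistant

R, I, R, R, R, S, S, S, R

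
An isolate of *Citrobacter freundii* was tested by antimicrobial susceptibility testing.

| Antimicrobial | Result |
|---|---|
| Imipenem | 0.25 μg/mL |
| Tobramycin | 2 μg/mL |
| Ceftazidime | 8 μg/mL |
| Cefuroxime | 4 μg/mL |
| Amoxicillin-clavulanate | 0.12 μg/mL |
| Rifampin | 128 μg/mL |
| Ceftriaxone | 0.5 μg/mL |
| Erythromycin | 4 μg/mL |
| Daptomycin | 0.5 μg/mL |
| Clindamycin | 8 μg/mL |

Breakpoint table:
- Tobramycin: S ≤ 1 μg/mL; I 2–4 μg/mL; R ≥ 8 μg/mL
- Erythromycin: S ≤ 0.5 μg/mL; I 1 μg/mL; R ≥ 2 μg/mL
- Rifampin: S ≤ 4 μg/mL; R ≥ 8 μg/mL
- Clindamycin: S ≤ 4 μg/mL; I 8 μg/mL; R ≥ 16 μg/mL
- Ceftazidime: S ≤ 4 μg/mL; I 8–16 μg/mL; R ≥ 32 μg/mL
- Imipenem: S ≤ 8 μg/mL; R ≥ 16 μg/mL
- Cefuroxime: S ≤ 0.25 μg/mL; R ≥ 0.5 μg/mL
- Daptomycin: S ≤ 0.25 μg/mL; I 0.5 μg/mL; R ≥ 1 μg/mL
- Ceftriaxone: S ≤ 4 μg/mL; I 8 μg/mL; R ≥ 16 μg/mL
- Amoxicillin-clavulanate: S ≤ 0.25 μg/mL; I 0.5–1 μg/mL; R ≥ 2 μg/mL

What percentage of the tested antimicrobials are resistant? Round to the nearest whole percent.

Imipenem (0.25 μg/mL) ≤ 8 μg/mL — susceptible
Tobramycin 2 μg/mL: in 2–4 μg/mL ⇒ Intermediate
Ceftazidime (8 μg/mL) in 8–16 μg/mL → I
Cefuroxime: 4 μg/mL is ≥ 0.5 μg/mL → resistant
Amoxicillin-clavulanate (0.12 μg/mL) ≤ 0.25 μg/mL → Susceptible
Rifampin 128 μg/mL: ≥ 8 μg/mL ⇒ Resistant
Ceftriaxone: 0.5 μg/mL is ≤ 4 μg/mL — susceptible
Erythromycin (4 μg/mL) ≥ 2 μg/mL → resistant
Daptomycin (0.5 μg/mL) = 0.5 μg/mL — Intermediate
Clindamycin: 8 μg/mL is = 8 μg/mL ⇒ intermediate
Resistant: 3/10

30%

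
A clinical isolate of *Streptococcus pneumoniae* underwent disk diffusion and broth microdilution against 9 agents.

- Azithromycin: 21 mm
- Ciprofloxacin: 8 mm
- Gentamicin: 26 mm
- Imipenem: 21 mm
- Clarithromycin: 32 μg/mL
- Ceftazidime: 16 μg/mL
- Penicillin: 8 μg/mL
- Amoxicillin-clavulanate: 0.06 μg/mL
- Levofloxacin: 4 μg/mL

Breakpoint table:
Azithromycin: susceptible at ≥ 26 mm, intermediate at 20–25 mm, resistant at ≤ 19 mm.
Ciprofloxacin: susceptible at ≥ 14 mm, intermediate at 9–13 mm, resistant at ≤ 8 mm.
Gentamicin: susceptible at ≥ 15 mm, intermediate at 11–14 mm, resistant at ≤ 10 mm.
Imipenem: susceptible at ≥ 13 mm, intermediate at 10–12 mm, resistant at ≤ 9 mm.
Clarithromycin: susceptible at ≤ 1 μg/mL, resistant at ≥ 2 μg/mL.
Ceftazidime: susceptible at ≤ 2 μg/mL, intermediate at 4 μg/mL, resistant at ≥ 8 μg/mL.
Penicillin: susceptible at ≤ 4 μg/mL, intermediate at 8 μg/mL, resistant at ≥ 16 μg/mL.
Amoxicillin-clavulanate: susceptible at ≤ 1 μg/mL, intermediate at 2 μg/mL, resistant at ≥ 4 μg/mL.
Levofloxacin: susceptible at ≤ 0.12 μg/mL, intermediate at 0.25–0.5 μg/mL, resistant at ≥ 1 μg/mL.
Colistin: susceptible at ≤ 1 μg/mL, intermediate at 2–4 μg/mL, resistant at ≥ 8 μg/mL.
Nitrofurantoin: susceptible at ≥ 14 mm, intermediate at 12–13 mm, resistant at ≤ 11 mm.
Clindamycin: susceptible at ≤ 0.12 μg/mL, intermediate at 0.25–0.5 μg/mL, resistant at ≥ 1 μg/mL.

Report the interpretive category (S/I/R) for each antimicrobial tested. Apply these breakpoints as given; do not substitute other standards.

I, R, S, S, R, R, I, S, R

Azithromycin (21 mm) in 20–25 mm → intermediate
Ciprofloxacin 8 mm: ≤ 8 mm → resistant
Gentamicin (26 mm) ≥ 15 mm → S
Imipenem 21 mm: ≥ 13 mm — S
Clarithromycin 32 μg/mL: ≥ 2 μg/mL → resistant
Ceftazidime (16 μg/mL) ≥ 8 μg/mL — resistant
Penicillin: 8 μg/mL is = 8 μg/mL → intermediate
Amoxicillin-clavulanate: 0.06 μg/mL is ≤ 1 μg/mL — susceptible
Levofloxacin 4 μg/mL: ≥ 1 μg/mL ⇒ resistant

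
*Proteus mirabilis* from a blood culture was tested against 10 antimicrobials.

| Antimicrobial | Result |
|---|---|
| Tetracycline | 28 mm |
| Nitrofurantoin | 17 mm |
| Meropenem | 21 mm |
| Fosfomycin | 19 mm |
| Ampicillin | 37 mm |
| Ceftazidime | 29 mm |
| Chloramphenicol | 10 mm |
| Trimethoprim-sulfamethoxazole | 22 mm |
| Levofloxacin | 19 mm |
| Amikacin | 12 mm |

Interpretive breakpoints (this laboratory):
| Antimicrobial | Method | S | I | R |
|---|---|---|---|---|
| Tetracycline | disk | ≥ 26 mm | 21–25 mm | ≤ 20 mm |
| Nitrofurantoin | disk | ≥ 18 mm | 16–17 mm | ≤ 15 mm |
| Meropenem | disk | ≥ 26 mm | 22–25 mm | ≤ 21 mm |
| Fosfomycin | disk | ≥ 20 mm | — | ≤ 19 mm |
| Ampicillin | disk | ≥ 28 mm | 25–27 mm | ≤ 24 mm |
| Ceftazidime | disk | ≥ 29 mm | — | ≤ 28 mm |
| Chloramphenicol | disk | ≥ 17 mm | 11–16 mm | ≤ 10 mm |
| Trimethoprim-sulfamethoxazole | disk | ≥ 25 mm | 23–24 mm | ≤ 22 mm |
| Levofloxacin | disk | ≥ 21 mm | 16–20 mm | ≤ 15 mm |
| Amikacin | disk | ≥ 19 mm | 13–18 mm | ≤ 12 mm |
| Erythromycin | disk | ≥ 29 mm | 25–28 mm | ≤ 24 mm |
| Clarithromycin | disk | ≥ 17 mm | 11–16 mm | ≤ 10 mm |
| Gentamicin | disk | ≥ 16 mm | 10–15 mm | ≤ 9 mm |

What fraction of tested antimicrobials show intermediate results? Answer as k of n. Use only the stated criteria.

Tetracycline (28 mm) ≥ 26 mm — susceptible
Nitrofurantoin (17 mm) in 16–17 mm → Intermediate
Meropenem 21 mm: ≤ 21 mm ⇒ resistant
Fosfomycin: 19 mm is ≤ 19 mm → R
Ampicillin: 37 mm is ≥ 28 mm → S
Ceftazidime 29 mm: ≥ 29 mm — susceptible
Chloramphenicol 10 mm: ≤ 10 mm — resistant
Trimethoprim-sulfamethoxazole 22 mm: ≤ 22 mm ⇒ R
Levofloxacin: 19 mm is in 16–20 mm → intermediate
Amikacin (12 mm) ≤ 12 mm ⇒ resistant
Intermediate: 2/10

2 of 10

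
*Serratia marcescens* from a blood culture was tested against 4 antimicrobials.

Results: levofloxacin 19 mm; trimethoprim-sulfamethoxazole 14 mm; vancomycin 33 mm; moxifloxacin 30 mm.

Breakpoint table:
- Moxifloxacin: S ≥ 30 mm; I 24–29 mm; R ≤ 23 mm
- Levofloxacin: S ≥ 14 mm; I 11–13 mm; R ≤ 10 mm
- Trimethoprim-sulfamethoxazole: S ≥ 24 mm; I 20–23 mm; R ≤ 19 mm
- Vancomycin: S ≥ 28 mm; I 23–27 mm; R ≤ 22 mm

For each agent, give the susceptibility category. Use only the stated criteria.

Levofloxacin 19 mm: ≥ 14 mm — Susceptible
Trimethoprim-sulfamethoxazole: 14 mm is ≤ 19 mm → Resistant
Vancomycin 33 mm: ≥ 28 mm ⇒ susceptible
Moxifloxacin (30 mm) ≥ 30 mm → S

S, R, S, S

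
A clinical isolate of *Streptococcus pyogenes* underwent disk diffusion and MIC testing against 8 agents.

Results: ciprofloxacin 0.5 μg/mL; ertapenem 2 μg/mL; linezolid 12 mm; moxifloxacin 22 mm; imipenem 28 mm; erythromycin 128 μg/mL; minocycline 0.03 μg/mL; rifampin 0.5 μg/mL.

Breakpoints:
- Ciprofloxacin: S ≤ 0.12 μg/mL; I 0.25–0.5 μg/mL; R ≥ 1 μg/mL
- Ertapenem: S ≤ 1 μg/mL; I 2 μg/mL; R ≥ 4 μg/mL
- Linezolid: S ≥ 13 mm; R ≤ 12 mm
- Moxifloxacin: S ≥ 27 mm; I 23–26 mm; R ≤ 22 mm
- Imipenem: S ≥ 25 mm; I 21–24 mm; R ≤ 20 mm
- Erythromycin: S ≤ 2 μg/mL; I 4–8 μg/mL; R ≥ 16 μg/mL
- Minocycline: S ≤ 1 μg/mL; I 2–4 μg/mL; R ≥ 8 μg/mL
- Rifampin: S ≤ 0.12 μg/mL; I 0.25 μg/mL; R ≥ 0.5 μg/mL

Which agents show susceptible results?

Ciprofloxacin 0.5 μg/mL: in 0.25–0.5 μg/mL → Intermediate
Ertapenem (2 μg/mL) = 2 μg/mL → I
Linezolid 12 mm: ≤ 12 mm ⇒ R
Moxifloxacin (22 mm) ≤ 22 mm ⇒ resistant
Imipenem: 28 mm is ≥ 25 mm ⇒ S
Erythromycin: 128 μg/mL is ≥ 16 μg/mL ⇒ R
Minocycline: 0.03 μg/mL is ≤ 1 μg/mL → S
Rifampin 0.5 μg/mL: ≥ 0.5 μg/mL ⇒ Resistant

imipenem, minocycline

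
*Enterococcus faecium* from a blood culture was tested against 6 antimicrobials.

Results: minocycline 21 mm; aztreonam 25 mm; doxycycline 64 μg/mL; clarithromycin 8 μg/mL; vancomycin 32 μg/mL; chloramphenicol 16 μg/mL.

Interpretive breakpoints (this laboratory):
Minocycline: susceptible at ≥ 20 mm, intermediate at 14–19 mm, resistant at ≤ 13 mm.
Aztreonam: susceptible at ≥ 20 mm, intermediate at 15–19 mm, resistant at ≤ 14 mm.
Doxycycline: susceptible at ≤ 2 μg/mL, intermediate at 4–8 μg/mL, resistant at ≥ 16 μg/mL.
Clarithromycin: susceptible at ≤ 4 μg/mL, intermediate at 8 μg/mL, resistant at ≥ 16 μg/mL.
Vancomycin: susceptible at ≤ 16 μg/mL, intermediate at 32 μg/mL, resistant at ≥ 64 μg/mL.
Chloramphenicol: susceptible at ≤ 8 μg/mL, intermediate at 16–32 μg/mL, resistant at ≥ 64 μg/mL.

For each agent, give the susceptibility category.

S, S, R, I, I, I

Minocycline: 21 mm is ≥ 20 mm — S
Aztreonam: 25 mm is ≥ 20 mm — susceptible
Doxycycline: 64 μg/mL is ≥ 16 μg/mL — resistant
Clarithromycin (8 μg/mL) = 8 μg/mL → Intermediate
Vancomycin: 32 μg/mL is = 32 μg/mL — Intermediate
Chloramphenicol: 16 μg/mL is in 16–32 μg/mL ⇒ Intermediate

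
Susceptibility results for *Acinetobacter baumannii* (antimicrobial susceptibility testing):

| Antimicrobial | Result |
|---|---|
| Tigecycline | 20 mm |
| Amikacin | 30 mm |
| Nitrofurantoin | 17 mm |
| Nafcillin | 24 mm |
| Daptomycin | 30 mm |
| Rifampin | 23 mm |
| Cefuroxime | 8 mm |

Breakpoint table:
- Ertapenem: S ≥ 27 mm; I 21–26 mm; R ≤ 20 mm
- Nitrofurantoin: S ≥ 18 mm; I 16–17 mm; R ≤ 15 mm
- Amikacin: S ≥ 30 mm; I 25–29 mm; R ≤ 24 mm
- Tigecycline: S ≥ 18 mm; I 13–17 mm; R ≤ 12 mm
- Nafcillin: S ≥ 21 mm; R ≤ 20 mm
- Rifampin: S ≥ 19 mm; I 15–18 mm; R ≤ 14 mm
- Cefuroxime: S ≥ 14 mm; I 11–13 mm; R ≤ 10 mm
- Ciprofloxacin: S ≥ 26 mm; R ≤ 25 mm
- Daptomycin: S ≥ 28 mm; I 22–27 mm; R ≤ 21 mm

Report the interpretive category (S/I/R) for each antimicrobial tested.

S, S, I, S, S, S, R

Tigecycline 20 mm: ≥ 18 mm — susceptible
Amikacin 30 mm: ≥ 30 mm — Susceptible
Nitrofurantoin (17 mm) in 16–17 mm → I
Nafcillin: 24 mm is ≥ 21 mm → susceptible
Daptomycin 30 mm: ≥ 28 mm — Susceptible
Rifampin: 23 mm is ≥ 19 mm → Susceptible
Cefuroxime (8 mm) ≤ 10 mm ⇒ resistant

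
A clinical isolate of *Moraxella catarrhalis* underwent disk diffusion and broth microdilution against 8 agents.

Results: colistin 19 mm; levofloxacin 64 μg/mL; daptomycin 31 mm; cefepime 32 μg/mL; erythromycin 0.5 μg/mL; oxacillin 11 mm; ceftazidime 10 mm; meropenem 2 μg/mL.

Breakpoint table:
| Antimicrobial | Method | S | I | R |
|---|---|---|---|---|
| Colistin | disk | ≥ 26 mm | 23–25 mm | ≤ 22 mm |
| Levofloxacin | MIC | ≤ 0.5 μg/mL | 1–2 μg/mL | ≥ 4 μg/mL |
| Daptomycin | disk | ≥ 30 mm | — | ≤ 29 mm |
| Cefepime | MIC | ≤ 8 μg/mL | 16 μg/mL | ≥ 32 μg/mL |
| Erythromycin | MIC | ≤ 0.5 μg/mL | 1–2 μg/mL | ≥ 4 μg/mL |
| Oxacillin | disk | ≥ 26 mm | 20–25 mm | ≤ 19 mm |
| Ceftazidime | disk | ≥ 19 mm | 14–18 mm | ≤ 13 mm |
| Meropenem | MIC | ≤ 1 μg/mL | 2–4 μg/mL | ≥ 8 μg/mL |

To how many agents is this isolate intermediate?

Colistin 19 mm: ≤ 22 mm ⇒ Resistant
Levofloxacin 64 μg/mL: ≥ 4 μg/mL ⇒ resistant
Daptomycin (31 mm) ≥ 30 mm — susceptible
Cefepime (32 μg/mL) ≥ 32 μg/mL — R
Erythromycin (0.5 μg/mL) ≤ 0.5 μg/mL — S
Oxacillin (11 mm) ≤ 19 mm ⇒ resistant
Ceftazidime 10 mm: ≤ 13 mm → resistant
Meropenem 2 μg/mL: in 2–4 μg/mL → I
Intermediate: 1

1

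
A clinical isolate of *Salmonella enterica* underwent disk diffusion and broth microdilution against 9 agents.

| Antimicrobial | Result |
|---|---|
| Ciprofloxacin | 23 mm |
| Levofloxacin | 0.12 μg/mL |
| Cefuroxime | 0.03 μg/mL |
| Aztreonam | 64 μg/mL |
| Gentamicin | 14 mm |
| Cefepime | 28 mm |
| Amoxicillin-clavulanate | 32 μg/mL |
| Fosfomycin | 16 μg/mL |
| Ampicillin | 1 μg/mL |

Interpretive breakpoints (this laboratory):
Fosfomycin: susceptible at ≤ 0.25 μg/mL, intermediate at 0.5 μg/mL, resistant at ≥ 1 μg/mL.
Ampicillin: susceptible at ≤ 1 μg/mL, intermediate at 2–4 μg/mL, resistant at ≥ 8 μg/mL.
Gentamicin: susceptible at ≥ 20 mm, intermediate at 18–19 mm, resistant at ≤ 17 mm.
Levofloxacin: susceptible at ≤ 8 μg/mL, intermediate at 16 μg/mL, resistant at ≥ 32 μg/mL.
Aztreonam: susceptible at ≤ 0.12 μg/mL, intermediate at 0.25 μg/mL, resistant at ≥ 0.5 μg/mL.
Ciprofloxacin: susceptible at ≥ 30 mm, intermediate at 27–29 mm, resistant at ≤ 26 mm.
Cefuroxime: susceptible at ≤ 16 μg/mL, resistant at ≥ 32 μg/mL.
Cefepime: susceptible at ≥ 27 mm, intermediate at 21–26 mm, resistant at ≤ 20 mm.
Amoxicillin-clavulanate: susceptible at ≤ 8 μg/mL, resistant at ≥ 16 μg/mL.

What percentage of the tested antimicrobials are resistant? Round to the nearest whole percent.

Ciprofloxacin: 23 mm is ≤ 26 mm — resistant
Levofloxacin (0.12 μg/mL) ≤ 8 μg/mL — susceptible
Cefuroxime 0.03 μg/mL: ≤ 16 μg/mL — susceptible
Aztreonam 64 μg/mL: ≥ 0.5 μg/mL — Resistant
Gentamicin 14 mm: ≤ 17 mm ⇒ R
Cefepime: 28 mm is ≥ 27 mm → susceptible
Amoxicillin-clavulanate 32 μg/mL: ≥ 16 μg/mL ⇒ Resistant
Fosfomycin 16 μg/mL: ≥ 1 μg/mL → resistant
Ampicillin: 1 μg/mL is ≤ 1 μg/mL ⇒ Susceptible
Resistant: 5/9

56%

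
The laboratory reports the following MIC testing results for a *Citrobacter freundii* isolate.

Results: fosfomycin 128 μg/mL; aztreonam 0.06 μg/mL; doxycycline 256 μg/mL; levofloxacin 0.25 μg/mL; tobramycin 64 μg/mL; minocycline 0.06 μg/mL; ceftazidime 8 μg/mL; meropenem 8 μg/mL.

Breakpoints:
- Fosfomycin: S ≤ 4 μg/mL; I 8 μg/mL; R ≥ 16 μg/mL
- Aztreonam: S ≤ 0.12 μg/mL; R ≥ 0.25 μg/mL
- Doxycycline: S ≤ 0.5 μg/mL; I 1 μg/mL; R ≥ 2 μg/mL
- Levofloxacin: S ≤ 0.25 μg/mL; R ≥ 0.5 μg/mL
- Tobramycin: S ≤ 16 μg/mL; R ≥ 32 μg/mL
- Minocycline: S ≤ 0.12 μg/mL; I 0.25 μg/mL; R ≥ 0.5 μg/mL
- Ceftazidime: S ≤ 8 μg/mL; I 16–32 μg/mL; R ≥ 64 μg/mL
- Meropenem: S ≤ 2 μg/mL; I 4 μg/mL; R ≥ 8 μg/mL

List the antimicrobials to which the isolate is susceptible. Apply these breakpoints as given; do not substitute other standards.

Fosfomycin: 128 μg/mL is ≥ 16 μg/mL → resistant
Aztreonam: 0.06 μg/mL is ≤ 0.12 μg/mL → Susceptible
Doxycycline (256 μg/mL) ≥ 2 μg/mL — resistant
Levofloxacin 0.25 μg/mL: ≤ 0.25 μg/mL ⇒ S
Tobramycin 64 μg/mL: ≥ 32 μg/mL → resistant
Minocycline (0.06 μg/mL) ≤ 0.12 μg/mL → S
Ceftazidime 8 μg/mL: ≤ 8 μg/mL — S
Meropenem (8 μg/mL) ≥ 8 μg/mL — Resistant

aztreonam, levofloxacin, minocycline, ceftazidime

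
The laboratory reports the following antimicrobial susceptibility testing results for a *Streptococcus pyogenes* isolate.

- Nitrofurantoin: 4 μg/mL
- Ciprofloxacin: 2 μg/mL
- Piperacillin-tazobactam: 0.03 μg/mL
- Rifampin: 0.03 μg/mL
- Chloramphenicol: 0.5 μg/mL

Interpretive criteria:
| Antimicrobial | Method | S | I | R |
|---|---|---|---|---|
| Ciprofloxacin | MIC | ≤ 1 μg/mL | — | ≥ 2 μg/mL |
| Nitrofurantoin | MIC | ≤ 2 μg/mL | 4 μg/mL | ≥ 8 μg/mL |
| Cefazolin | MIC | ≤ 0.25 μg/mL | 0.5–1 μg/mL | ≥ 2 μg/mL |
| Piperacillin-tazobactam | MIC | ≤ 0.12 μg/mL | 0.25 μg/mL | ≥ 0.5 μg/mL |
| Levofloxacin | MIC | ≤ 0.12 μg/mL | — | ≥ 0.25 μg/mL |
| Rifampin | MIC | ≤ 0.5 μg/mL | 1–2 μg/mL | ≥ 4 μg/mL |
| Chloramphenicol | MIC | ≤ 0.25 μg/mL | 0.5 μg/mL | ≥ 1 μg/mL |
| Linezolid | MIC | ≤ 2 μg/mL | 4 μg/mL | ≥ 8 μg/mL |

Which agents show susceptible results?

Nitrofurantoin: 4 μg/mL is = 4 μg/mL — Intermediate
Ciprofloxacin (2 μg/mL) ≥ 2 μg/mL ⇒ R
Piperacillin-tazobactam 0.03 μg/mL: ≤ 0.12 μg/mL — susceptible
Rifampin (0.03 μg/mL) ≤ 0.5 μg/mL — Susceptible
Chloramphenicol: 0.5 μg/mL is = 0.5 μg/mL — I

piperacillin-tazobactam, rifampin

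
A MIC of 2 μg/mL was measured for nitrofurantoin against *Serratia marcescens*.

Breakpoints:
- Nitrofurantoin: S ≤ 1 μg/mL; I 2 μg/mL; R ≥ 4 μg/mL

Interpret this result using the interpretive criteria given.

Intermediate

Nitrofurantoin: 2 μg/mL is = 2 μg/mL — I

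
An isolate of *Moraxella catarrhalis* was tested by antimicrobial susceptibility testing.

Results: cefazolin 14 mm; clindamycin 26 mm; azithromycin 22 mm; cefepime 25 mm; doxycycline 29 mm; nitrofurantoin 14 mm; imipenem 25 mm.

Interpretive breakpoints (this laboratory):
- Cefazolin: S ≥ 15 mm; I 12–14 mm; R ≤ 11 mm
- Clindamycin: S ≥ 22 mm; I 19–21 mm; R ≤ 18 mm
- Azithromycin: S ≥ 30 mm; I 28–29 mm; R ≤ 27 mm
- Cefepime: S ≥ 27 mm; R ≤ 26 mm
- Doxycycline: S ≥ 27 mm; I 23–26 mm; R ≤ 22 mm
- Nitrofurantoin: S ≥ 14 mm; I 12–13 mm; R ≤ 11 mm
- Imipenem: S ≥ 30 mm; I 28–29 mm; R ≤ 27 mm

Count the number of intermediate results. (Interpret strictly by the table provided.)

1

Cefazolin 14 mm: in 12–14 mm ⇒ Intermediate
Clindamycin (26 mm) ≥ 22 mm → Susceptible
Azithromycin: 22 mm is ≤ 27 mm → Resistant
Cefepime (25 mm) ≤ 26 mm → resistant
Doxycycline 29 mm: ≥ 27 mm — Susceptible
Nitrofurantoin: 14 mm is ≥ 14 mm → S
Imipenem: 25 mm is ≤ 27 mm — resistant
Intermediate: 1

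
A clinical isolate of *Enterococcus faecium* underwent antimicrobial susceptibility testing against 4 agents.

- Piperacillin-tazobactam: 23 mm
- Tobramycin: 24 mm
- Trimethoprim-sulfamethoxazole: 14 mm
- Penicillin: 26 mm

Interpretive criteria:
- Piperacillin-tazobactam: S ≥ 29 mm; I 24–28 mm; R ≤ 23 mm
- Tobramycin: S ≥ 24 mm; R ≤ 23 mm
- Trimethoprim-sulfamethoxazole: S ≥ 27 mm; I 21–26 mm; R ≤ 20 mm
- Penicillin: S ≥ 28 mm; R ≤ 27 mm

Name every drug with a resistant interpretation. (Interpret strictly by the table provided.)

Piperacillin-tazobactam (23 mm) ≤ 23 mm — resistant
Tobramycin (24 mm) ≥ 24 mm ⇒ Susceptible
Trimethoprim-sulfamethoxazole 14 mm: ≤ 20 mm ⇒ resistant
Penicillin 26 mm: ≤ 27 mm — R

piperacillin-tazobactam, trimethoprim-sulfamethoxazole, penicillin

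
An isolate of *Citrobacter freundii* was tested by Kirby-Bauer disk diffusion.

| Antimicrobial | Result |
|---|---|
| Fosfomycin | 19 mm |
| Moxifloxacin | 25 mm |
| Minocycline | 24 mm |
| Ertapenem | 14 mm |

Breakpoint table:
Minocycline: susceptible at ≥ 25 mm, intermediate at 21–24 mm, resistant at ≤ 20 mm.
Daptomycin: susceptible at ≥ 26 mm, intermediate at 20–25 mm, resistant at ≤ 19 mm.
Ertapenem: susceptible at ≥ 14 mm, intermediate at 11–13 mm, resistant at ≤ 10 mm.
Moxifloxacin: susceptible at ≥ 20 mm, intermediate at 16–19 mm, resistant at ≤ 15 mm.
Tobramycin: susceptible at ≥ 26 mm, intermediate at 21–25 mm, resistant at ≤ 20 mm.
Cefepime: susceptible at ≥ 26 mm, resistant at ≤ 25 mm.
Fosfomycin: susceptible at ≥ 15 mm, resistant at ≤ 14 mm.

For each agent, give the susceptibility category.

Fosfomycin 19 mm: ≥ 15 mm — Susceptible
Moxifloxacin (25 mm) ≥ 20 mm — Susceptible
Minocycline (24 mm) in 21–24 mm → I
Ertapenem: 14 mm is ≥ 14 mm — Susceptible

S, S, I, S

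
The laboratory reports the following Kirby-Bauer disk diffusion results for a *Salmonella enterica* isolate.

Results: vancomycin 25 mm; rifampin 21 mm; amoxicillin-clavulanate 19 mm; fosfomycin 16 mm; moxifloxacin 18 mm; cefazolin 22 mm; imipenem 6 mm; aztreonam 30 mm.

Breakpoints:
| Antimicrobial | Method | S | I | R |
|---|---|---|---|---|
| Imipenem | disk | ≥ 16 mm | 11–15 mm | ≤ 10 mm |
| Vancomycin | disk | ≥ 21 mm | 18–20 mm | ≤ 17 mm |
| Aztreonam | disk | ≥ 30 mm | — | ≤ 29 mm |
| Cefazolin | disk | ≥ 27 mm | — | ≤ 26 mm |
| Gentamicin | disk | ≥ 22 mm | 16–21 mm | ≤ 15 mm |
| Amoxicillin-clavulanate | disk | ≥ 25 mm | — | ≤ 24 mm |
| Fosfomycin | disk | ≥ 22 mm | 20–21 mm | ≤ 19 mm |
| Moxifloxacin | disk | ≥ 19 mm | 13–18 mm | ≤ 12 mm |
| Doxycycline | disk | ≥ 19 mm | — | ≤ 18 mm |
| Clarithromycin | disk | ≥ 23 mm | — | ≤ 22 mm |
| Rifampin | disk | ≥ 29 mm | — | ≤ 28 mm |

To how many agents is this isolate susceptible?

2

Vancomycin (25 mm) ≥ 21 mm → susceptible
Rifampin 21 mm: ≤ 28 mm ⇒ Resistant
Amoxicillin-clavulanate 19 mm: ≤ 24 mm — R
Fosfomycin 16 mm: ≤ 19 mm ⇒ resistant
Moxifloxacin 18 mm: in 13–18 mm — Intermediate
Cefazolin: 22 mm is ≤ 26 mm → Resistant
Imipenem 6 mm: ≤ 10 mm ⇒ R
Aztreonam (30 mm) ≥ 30 mm — susceptible
Susceptible: 2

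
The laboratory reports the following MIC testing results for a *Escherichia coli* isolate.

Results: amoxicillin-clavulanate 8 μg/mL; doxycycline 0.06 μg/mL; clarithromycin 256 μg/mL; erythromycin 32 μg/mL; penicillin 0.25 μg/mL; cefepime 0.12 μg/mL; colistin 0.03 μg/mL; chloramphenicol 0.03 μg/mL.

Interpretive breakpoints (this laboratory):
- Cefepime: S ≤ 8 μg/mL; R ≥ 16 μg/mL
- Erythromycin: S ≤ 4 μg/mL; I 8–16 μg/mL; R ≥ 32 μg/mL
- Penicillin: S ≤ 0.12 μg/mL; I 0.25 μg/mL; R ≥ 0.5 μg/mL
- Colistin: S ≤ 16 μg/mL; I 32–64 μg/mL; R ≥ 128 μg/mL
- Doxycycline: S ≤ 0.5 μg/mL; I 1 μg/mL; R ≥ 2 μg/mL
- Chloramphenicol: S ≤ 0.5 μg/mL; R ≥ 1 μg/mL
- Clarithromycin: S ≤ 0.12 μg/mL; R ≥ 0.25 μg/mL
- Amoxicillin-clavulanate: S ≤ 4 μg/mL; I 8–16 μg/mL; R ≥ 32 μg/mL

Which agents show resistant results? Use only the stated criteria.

Amoxicillin-clavulanate 8 μg/mL: in 8–16 μg/mL ⇒ Intermediate
Doxycycline (0.06 μg/mL) ≤ 0.5 μg/mL → Susceptible
Clarithromycin 256 μg/mL: ≥ 0.25 μg/mL — R
Erythromycin (32 μg/mL) ≥ 32 μg/mL — resistant
Penicillin: 0.25 μg/mL is = 0.25 μg/mL — I
Cefepime (0.12 μg/mL) ≤ 8 μg/mL → S
Colistin (0.03 μg/mL) ≤ 16 μg/mL ⇒ S
Chloramphenicol: 0.03 μg/mL is ≤ 0.5 μg/mL → Susceptible

clarithromycin, erythromycin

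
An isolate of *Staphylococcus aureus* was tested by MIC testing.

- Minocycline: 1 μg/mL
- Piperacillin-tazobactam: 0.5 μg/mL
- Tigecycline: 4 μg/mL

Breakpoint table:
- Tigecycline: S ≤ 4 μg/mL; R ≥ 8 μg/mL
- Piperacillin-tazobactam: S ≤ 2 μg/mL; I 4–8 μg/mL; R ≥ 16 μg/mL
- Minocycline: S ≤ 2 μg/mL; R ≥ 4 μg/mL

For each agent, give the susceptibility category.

S, S, S

Minocycline (1 μg/mL) ≤ 2 μg/mL ⇒ S
Piperacillin-tazobactam 0.5 μg/mL: ≤ 2 μg/mL → S
Tigecycline 4 μg/mL: ≤ 4 μg/mL ⇒ S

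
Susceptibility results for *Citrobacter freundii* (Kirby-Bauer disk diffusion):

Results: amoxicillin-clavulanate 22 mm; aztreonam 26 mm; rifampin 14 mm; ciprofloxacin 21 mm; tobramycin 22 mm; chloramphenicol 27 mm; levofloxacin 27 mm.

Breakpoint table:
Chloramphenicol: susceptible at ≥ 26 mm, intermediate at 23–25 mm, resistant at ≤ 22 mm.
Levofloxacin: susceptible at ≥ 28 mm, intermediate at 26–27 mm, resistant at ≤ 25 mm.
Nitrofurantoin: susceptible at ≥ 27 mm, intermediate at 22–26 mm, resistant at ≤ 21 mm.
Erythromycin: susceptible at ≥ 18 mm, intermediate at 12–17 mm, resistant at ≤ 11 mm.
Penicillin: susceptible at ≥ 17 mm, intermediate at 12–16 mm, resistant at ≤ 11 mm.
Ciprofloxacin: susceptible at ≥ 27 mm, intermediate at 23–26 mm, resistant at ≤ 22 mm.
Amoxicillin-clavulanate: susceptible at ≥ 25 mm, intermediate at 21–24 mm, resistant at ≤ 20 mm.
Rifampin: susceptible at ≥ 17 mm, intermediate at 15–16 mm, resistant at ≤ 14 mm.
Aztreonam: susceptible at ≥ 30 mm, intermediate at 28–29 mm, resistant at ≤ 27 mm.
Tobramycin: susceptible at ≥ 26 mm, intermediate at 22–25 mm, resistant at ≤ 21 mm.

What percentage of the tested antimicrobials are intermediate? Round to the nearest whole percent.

43%

Amoxicillin-clavulanate 22 mm: in 21–24 mm — I
Aztreonam (26 mm) ≤ 27 mm ⇒ resistant
Rifampin: 14 mm is ≤ 14 mm → resistant
Ciprofloxacin (21 mm) ≤ 22 mm → resistant
Tobramycin (22 mm) in 22–25 mm → intermediate
Chloramphenicol 27 mm: ≥ 26 mm ⇒ S
Levofloxacin (27 mm) in 26–27 mm → Intermediate
Intermediate: 3/7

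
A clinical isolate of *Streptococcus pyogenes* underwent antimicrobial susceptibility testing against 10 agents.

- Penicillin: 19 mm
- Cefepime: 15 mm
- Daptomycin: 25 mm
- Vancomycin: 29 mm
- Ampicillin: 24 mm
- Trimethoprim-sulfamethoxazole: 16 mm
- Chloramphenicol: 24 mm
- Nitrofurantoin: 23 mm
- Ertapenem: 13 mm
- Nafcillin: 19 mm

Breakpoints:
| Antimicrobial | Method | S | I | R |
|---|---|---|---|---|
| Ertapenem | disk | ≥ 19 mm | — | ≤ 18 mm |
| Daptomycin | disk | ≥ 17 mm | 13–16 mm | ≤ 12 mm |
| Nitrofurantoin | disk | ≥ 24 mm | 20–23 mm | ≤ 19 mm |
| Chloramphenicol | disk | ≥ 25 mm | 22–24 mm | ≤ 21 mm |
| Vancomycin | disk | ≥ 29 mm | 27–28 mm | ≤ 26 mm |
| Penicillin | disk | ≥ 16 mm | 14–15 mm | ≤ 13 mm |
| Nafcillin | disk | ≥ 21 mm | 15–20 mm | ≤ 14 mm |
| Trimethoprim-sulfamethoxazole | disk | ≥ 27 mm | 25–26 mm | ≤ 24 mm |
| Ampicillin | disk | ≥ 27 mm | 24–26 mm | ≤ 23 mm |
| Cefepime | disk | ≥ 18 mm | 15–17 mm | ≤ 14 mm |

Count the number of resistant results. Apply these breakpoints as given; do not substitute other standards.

2

Penicillin 19 mm: ≥ 16 mm ⇒ Susceptible
Cefepime: 15 mm is in 15–17 mm ⇒ I
Daptomycin: 25 mm is ≥ 17 mm ⇒ S
Vancomycin: 29 mm is ≥ 29 mm → Susceptible
Ampicillin 24 mm: in 24–26 mm — I
Trimethoprim-sulfamethoxazole 16 mm: ≤ 24 mm — R
Chloramphenicol 24 mm: in 22–24 mm — intermediate
Nitrofurantoin 23 mm: in 20–23 mm ⇒ Intermediate
Ertapenem: 13 mm is ≤ 18 mm → Resistant
Nafcillin 19 mm: in 15–20 mm → Intermediate
Resistant: 2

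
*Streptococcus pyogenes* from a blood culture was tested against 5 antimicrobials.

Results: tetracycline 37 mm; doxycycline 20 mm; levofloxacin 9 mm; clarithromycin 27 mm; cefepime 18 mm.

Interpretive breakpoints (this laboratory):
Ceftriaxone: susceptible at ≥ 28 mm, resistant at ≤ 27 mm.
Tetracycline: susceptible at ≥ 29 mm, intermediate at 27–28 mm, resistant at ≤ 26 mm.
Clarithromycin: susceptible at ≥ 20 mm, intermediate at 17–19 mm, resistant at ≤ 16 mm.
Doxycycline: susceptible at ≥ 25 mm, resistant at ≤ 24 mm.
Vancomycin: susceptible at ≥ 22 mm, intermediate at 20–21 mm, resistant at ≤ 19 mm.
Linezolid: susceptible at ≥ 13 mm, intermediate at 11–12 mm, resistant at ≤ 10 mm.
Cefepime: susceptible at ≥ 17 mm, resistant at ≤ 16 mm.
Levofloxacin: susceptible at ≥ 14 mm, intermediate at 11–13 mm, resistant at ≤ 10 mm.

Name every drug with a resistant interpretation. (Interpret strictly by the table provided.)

doxycycline, levofloxacin

Tetracycline 37 mm: ≥ 29 mm — Susceptible
Doxycycline (20 mm) ≤ 24 mm ⇒ resistant
Levofloxacin (9 mm) ≤ 10 mm → Resistant
Clarithromycin 27 mm: ≥ 20 mm → susceptible
Cefepime (18 mm) ≥ 17 mm → S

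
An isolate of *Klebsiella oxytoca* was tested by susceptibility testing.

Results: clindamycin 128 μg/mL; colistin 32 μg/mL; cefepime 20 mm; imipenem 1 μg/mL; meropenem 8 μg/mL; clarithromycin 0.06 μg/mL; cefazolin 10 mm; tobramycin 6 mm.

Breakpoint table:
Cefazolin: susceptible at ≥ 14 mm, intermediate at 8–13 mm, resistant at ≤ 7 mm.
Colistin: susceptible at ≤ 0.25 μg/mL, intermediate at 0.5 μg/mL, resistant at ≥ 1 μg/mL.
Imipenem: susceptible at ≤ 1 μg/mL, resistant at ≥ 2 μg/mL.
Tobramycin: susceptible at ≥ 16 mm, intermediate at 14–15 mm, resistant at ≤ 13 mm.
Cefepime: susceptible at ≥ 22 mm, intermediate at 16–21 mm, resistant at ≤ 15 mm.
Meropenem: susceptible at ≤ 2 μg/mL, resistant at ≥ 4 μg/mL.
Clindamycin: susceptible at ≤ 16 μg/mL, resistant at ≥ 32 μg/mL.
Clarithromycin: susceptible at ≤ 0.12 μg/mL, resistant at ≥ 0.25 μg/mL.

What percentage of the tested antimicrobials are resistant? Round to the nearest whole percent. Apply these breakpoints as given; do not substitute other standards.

Clindamycin: 128 μg/mL is ≥ 32 μg/mL — R
Colistin (32 μg/mL) ≥ 1 μg/mL → Resistant
Cefepime (20 mm) in 16–21 mm — I
Imipenem (1 μg/mL) ≤ 1 μg/mL → Susceptible
Meropenem (8 μg/mL) ≥ 4 μg/mL → Resistant
Clarithromycin: 0.06 μg/mL is ≤ 0.12 μg/mL — susceptible
Cefazolin (10 mm) in 8–13 mm — Intermediate
Tobramycin (6 mm) ≤ 13 mm ⇒ R
Resistant: 4/8

50%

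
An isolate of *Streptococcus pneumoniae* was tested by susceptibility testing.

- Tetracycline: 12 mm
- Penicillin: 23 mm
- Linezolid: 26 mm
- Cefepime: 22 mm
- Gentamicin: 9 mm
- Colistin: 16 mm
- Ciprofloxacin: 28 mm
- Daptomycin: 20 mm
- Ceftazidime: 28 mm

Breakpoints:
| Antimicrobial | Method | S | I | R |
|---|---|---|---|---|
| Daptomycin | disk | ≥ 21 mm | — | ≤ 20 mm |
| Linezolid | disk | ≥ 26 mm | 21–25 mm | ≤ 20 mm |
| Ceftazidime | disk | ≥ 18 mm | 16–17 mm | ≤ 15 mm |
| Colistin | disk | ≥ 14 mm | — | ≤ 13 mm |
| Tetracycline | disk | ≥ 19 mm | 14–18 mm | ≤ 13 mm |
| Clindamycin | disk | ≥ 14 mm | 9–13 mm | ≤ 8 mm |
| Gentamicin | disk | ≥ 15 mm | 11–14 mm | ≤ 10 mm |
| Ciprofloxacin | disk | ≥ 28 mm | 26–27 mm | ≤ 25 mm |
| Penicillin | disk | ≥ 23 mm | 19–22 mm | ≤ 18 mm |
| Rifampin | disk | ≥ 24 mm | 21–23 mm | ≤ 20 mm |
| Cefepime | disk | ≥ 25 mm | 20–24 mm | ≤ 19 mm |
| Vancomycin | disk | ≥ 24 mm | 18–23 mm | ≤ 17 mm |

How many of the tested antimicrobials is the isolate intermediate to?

Tetracycline (12 mm) ≤ 13 mm ⇒ Resistant
Penicillin: 23 mm is ≥ 23 mm → S
Linezolid (26 mm) ≥ 26 mm ⇒ susceptible
Cefepime: 22 mm is in 20–24 mm → I
Gentamicin: 9 mm is ≤ 10 mm — Resistant
Colistin (16 mm) ≥ 14 mm — Susceptible
Ciprofloxacin: 28 mm is ≥ 28 mm ⇒ susceptible
Daptomycin (20 mm) ≤ 20 mm → resistant
Ceftazidime 28 mm: ≥ 18 mm ⇒ Susceptible
Intermediate: 1

1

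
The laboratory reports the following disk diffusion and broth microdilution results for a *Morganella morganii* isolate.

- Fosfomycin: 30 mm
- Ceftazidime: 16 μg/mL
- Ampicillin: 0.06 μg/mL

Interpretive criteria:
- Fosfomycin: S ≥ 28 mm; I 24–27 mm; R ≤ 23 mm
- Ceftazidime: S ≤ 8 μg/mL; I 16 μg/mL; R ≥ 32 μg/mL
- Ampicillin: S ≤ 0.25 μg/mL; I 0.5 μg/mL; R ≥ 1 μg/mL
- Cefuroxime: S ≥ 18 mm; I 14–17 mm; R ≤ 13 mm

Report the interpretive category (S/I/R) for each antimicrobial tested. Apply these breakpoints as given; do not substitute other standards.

Fosfomycin 30 mm: ≥ 28 mm ⇒ S
Ceftazidime 16 μg/mL: = 16 μg/mL — I
Ampicillin: 0.06 μg/mL is ≤ 0.25 μg/mL ⇒ Susceptible

S, I, S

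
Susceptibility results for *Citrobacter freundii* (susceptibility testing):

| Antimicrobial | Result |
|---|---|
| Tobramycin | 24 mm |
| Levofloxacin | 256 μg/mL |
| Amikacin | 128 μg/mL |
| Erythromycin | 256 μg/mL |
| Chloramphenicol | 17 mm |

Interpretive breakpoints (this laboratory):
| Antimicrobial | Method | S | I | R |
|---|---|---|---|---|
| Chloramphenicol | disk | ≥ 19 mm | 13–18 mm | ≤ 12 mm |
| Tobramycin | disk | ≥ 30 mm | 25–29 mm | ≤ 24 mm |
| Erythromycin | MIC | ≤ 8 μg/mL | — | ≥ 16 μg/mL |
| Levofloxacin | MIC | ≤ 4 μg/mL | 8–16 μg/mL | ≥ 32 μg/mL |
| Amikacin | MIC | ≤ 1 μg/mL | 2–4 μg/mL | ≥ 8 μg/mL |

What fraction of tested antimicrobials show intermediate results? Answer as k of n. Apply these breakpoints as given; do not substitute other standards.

1 of 5

Tobramycin 24 mm: ≤ 24 mm ⇒ resistant
Levofloxacin: 256 μg/mL is ≥ 32 μg/mL ⇒ R
Amikacin (128 μg/mL) ≥ 8 μg/mL — Resistant
Erythromycin 256 μg/mL: ≥ 16 μg/mL → resistant
Chloramphenicol: 17 mm is in 13–18 mm → I
Intermediate: 1/5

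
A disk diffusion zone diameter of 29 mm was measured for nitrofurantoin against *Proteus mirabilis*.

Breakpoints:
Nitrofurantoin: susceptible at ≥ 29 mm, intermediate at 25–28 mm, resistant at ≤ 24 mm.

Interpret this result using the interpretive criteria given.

S

Nitrofurantoin (29 mm) ≥ 29 mm — S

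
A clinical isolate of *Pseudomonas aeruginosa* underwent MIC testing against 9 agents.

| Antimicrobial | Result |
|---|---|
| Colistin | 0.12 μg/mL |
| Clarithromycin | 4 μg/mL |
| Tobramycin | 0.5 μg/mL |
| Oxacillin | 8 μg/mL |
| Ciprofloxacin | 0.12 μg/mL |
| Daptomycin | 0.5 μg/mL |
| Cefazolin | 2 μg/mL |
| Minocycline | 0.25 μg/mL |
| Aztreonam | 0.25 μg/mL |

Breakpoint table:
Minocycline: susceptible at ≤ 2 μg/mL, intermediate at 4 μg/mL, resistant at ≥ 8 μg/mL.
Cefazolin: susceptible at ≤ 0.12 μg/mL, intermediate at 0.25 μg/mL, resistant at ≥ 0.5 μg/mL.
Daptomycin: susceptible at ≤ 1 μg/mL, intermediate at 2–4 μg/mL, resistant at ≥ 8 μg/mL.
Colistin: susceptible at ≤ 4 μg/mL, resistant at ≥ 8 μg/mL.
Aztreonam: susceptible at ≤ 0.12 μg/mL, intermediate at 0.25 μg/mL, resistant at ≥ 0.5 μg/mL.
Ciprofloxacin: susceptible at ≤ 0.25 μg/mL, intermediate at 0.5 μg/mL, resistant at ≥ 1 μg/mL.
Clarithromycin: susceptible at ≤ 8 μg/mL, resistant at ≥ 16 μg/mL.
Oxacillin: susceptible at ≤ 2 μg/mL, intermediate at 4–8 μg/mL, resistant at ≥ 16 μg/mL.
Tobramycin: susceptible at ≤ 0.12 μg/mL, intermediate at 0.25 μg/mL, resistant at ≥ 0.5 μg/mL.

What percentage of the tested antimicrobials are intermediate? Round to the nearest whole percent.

22%

Colistin: 0.12 μg/mL is ≤ 4 μg/mL ⇒ S
Clarithromycin 4 μg/mL: ≤ 8 μg/mL ⇒ Susceptible
Tobramycin 0.5 μg/mL: ≥ 0.5 μg/mL ⇒ R
Oxacillin: 8 μg/mL is in 4–8 μg/mL → I
Ciprofloxacin: 0.12 μg/mL is ≤ 0.25 μg/mL — susceptible
Daptomycin 0.5 μg/mL: ≤ 1 μg/mL → S
Cefazolin: 2 μg/mL is ≥ 0.5 μg/mL — R
Minocycline 0.25 μg/mL: ≤ 2 μg/mL ⇒ Susceptible
Aztreonam (0.25 μg/mL) = 0.25 μg/mL ⇒ intermediate
Intermediate: 2/9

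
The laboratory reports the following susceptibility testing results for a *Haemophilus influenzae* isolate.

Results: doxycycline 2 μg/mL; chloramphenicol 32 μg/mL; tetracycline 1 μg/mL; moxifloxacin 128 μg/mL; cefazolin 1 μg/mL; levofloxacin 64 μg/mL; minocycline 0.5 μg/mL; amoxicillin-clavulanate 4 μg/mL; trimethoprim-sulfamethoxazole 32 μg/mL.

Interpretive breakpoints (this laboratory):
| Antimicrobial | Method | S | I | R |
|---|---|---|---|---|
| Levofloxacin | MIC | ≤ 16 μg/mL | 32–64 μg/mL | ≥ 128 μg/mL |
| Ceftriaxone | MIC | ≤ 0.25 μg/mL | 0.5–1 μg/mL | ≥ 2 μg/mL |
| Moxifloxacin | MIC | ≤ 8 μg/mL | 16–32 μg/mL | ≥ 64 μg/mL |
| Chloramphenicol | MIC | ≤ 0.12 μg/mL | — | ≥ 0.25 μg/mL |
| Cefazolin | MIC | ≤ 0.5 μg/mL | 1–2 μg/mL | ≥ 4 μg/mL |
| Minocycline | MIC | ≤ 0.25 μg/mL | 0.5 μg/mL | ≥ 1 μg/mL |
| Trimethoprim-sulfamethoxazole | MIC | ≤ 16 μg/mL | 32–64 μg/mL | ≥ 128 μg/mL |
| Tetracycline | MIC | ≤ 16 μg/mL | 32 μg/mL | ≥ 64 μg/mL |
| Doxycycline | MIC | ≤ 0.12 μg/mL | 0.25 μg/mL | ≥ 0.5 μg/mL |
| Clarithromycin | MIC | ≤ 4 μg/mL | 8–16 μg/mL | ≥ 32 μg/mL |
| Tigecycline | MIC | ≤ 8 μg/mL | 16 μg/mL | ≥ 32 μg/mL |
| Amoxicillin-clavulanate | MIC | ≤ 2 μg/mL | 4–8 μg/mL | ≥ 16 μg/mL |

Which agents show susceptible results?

Doxycycline: 2 μg/mL is ≥ 0.5 μg/mL — R
Chloramphenicol (32 μg/mL) ≥ 0.25 μg/mL — R
Tetracycline 1 μg/mL: ≤ 16 μg/mL → susceptible
Moxifloxacin: 128 μg/mL is ≥ 64 μg/mL → R
Cefazolin 1 μg/mL: in 1–2 μg/mL ⇒ Intermediate
Levofloxacin (64 μg/mL) in 32–64 μg/mL ⇒ intermediate
Minocycline (0.5 μg/mL) = 0.5 μg/mL — Intermediate
Amoxicillin-clavulanate: 4 μg/mL is in 4–8 μg/mL ⇒ intermediate
Trimethoprim-sulfamethoxazole 32 μg/mL: in 32–64 μg/mL ⇒ Intermediate

tetracycline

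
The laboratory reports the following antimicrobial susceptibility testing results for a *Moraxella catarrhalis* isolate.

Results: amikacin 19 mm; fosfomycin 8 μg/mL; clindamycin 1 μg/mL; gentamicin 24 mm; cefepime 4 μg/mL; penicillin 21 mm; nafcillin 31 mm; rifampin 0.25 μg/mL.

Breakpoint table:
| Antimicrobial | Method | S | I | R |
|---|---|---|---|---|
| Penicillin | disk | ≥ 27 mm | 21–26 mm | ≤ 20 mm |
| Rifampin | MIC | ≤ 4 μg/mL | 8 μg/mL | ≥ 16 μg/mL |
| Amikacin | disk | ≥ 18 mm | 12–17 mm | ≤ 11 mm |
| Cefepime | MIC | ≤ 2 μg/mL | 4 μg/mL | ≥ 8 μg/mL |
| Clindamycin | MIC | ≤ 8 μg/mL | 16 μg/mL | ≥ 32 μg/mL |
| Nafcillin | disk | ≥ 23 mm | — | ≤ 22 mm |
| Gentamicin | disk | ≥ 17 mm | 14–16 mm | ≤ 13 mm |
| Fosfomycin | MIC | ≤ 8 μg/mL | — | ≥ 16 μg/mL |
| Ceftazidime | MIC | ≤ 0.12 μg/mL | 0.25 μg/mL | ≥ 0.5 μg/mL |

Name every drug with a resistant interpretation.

Amikacin 19 mm: ≥ 18 mm ⇒ Susceptible
Fosfomycin (8 μg/mL) ≤ 8 μg/mL ⇒ susceptible
Clindamycin 1 μg/mL: ≤ 8 μg/mL — S
Gentamicin 24 mm: ≥ 17 mm ⇒ susceptible
Cefepime: 4 μg/mL is = 4 μg/mL ⇒ intermediate
Penicillin: 21 mm is in 21–26 mm ⇒ Intermediate
Nafcillin (31 mm) ≥ 23 mm — Susceptible
Rifampin 0.25 μg/mL: ≤ 4 μg/mL ⇒ Susceptible

none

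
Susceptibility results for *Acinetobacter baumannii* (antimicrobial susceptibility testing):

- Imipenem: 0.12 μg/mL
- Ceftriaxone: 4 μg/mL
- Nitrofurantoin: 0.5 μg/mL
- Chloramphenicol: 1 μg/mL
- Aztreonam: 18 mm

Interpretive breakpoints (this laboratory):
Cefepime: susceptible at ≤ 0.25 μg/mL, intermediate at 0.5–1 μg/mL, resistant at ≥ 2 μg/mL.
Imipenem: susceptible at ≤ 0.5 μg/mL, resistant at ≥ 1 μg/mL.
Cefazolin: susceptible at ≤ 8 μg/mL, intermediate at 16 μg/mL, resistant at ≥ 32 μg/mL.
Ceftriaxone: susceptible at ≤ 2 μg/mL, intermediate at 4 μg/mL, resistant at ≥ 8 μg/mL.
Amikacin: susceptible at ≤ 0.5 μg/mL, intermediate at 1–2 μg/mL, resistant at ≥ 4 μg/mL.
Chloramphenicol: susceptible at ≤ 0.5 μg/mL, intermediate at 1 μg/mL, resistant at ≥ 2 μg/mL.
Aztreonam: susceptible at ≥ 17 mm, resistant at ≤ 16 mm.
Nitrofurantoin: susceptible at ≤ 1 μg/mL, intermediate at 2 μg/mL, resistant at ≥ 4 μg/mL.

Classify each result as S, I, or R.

S, I, S, I, S

Imipenem 0.12 μg/mL: ≤ 0.5 μg/mL → Susceptible
Ceftriaxone 4 μg/mL: = 4 μg/mL — I
Nitrofurantoin 0.5 μg/mL: ≤ 1 μg/mL — susceptible
Chloramphenicol: 1 μg/mL is = 1 μg/mL → I
Aztreonam 18 mm: ≥ 17 mm ⇒ susceptible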